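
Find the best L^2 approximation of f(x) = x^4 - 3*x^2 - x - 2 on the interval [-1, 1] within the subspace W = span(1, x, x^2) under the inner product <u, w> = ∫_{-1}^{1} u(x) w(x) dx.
g(x) = -15*x^2/7 - x - 73/35

The best approximation g ∈ W is the orthogonal projection of f onto W. Writing g = a_0 + a_1 x + a_2 x^2, the coefficients solve the normal equations G · a = b where
  G_{ij} = <φ_i, φ_j> and b_i = <f, φ_i>, with φ_0 = 1, φ_1 = x, φ_2 = x^2.
G =
  [2, 0, 2/3]
  [0, 2/3, 0]
  [2/3, 0, 2/5],
b = (-28/5, -2/3, -236/105).
Solving gives a_0 = -73/35, a_1 = -1, a_2 = -15/7, so
  g(x) = -15*x^2/7 - x - 73/35.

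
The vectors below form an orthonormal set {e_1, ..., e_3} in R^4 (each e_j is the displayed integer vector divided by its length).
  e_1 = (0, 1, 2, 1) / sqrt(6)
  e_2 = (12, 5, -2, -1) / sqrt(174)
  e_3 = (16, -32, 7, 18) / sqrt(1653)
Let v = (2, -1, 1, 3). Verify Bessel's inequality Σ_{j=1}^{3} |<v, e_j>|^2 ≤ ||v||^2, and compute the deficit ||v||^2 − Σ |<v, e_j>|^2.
Σ |<v, e_j>|^2 = 755/57; ||v||^2 = 15; deficit = 100/57

Write each e_j = u_j / sqrt(<u_j, u_j>) where u_j is the displayed integer vector. Then <v, e_j> = <v, u_j> / sqrt(<u_j, u_j>), so |<v, e_j>|^2 = <v, u_j>^2 / <u_j, u_j>.
Coefficients: <v, e_1> = 4/sqrt(6), <v, e_2> = 14/sqrt(174), <v, e_3> = 125/sqrt(1653).
Square and sum: Σ |<v, e_j>|^2 = 755/57.
Compute ||v||^2 = v·v = 15.
Deficit = 15 − 755/57 = 100/57 ≥ 0, confirming Bessel's inequality. (The deficit equals ||v − Σ <v,e_j> e_j||^2, the squared distance from v to span{e_j}.)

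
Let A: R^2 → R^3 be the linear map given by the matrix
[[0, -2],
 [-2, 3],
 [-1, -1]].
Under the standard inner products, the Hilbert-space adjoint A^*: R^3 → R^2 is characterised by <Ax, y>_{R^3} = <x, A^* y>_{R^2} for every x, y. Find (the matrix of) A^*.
A^* = A^T =
[[0, -2, -1],
 [-2, 3, -1]]

For real matrices with standard dot products, the defining identity <Ax, y> = <x, A^* y> gives (Ax)^T y = x^T (A^*) y, i.e. x^T A^T y = x^T (A^*) y. Since this holds for all x, y, we must have A^* = A^T. Therefore
A^* =
[[0, -2, -1],
 [-2, 3, -1]].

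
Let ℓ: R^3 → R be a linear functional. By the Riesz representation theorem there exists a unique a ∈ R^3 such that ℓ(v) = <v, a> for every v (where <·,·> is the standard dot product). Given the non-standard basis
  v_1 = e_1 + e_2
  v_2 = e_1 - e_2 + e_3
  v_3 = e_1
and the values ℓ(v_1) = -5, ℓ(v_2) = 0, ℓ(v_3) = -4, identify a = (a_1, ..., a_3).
a = (-4, -1, 3)

Write a = (a_1, ..., a_3) in the standard basis. For each basis vector v_i, ℓ(v_i) = <v_i, a> is a linear equation in the a_j's. Collect the n equations into a matrix system V a = ℓ, where row i of V is v_i (expressed in the standard basis). Since V is invertible (lower-triangular with 1s on the diagonal, up to permutation), solve by back-substitution:
  V =
[[1, 1, 0],
 [1, -1, 1],
 [1, 0, 0]]
  V a = (-5, 0, -4)
Solving gives a = (-4, -1, 3).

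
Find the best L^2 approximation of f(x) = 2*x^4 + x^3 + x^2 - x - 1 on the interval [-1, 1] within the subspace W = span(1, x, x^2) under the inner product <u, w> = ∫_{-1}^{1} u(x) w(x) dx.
g(x) = 19*x^2/7 - 2*x/5 - 41/35

The best approximation g ∈ W is the orthogonal projection of f onto W. Writing g = a_0 + a_1 x + a_2 x^2, the coefficients solve the normal equations G · a = b where
  G_{ij} = <φ_i, φ_j> and b_i = <f, φ_i>, with φ_0 = 1, φ_1 = x, φ_2 = x^2.
G =
  [2, 0, 2/3]
  [0, 2/3, 0]
  [2/3, 0, 2/5],
b = (-8/15, -4/15, 32/105).
Solving gives a_0 = -41/35, a_1 = -2/5, a_2 = 19/7, so
  g(x) = 19*x^2/7 - 2*x/5 - 41/35.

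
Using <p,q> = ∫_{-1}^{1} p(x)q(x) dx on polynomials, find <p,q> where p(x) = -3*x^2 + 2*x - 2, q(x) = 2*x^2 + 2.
<p,q> = -256/15

Expand the product: p(x)·q(x) = -6*x^4 + 4*x^3 - 10*x^2 + 4*x - 4.
∫_{-1}^{1} of each monomial x^k gives [2/(k+1) if k even, 0 if k odd]. Integrating term-by-term (or equivalently evaluating the antiderivative F(x) = -6*x^5/5 + x^4 - 10*x^3/3 + 2*x^2 - 4*x at the endpoints):
  F(1) − F(−1) = -83/15 − (173/15) = -256/15.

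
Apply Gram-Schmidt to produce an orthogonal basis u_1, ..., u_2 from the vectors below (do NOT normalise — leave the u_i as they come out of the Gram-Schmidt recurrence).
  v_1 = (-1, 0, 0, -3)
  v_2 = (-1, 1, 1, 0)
Orthogonal basis:
  u_1 = (-1, 0, 0, -3)
  u_2 = (-9/10, 1, 1, 3/10)

Apply the Gram-Schmidt recurrence
  u_1 = v_1
  u_i = v_i − Σ_{j<i} ((v_i · u_j) / (u_j · u_j)) · u_j.

Step by step this gives:
  u_1 = (-1, 0, 0, -3)
  u_2 = (-9/10, 1, 1, 3/10)

Orthogonality check:
  u_2 · u_1 = 0 (should be 0)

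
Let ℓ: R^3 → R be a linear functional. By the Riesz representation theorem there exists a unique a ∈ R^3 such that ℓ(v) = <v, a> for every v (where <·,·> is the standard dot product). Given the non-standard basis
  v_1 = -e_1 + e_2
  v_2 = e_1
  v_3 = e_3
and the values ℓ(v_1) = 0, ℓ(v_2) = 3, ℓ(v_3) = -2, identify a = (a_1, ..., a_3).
a = (3, 3, -2)

Write a = (a_1, ..., a_3) in the standard basis. For each basis vector v_i, ℓ(v_i) = <v_i, a> is a linear equation in the a_j's. Collect the n equations into a matrix system V a = ℓ, where row i of V is v_i (expressed in the standard basis). Since V is invertible (lower-triangular with 1s on the diagonal, up to permutation), solve by back-substitution:
  V =
[[-1, 1, 0],
 [1, 0, 0],
 [0, 0, 1]]
  V a = (0, 3, -2)
Solving gives a = (3, 3, -2).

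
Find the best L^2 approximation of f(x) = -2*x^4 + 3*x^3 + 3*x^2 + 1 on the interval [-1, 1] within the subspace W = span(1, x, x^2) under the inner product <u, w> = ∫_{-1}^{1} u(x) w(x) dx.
g(x) = 9*x^2/7 + 9*x/5 + 41/35

The best approximation g ∈ W is the orthogonal projection of f onto W. Writing g = a_0 + a_1 x + a_2 x^2, the coefficients solve the normal equations G · a = b where
  G_{ij} = <φ_i, φ_j> and b_i = <f, φ_i>, with φ_0 = 1, φ_1 = x, φ_2 = x^2.
G =
  [2, 0, 2/3]
  [0, 2/3, 0]
  [2/3, 0, 2/5],
b = (16/5, 6/5, 136/105).
Solving gives a_0 = 41/35, a_1 = 9/5, a_2 = 9/7, so
  g(x) = 9*x^2/7 + 9*x/5 + 41/35.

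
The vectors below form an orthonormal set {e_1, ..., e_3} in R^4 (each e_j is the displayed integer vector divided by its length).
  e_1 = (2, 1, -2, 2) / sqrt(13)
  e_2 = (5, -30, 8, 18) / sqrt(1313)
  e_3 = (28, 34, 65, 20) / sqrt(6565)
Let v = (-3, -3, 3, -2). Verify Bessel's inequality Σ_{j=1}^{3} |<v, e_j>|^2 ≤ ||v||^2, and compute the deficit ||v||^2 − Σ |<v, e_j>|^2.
Σ |<v, e_j>|^2 = 2011/65; ||v||^2 = 31; deficit = 4/65

Write each e_j = u_j / sqrt(<u_j, u_j>) where u_j is the displayed integer vector. Then <v, e_j> = <v, u_j> / sqrt(<u_j, u_j>), so |<v, e_j>|^2 = <v, u_j>^2 / <u_j, u_j>.
Coefficients: <v, e_1> = -19/sqrt(13), <v, e_2> = 63/sqrt(1313), <v, e_3> = -31/sqrt(6565).
Square and sum: Σ |<v, e_j>|^2 = 2011/65.
Compute ||v||^2 = v·v = 31.
Deficit = 31 − 2011/65 = 4/65 ≥ 0, confirming Bessel's inequality. (The deficit equals ||v − Σ <v,e_j> e_j||^2, the squared distance from v to span{e_j}.)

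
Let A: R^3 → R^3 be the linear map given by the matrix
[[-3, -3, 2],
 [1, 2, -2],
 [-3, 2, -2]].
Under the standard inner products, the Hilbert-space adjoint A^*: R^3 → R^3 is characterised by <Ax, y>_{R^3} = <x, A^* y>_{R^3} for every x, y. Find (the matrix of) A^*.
A^* = A^T =
[[-3, 1, -3],
 [-3, 2, 2],
 [2, -2, -2]]

For real matrices with standard dot products, the defining identity <Ax, y> = <x, A^* y> gives (Ax)^T y = x^T (A^*) y, i.e. x^T A^T y = x^T (A^*) y. Since this holds for all x, y, we must have A^* = A^T. Therefore
A^* =
[[-3, 1, -3],
 [-3, 2, 2],
 [2, -2, -2]].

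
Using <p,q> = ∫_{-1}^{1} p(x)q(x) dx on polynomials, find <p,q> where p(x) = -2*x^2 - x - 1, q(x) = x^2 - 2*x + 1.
<p,q> = -52/15

Expand the product: p(x)·q(x) = -2*x^4 + 3*x^3 - x^2 + x - 1.
∫_{-1}^{1} of each monomial x^k gives [2/(k+1) if k even, 0 if k odd]. Integrating term-by-term (or equivalently evaluating the antiderivative F(x) = -2*x^5/5 + 3*x^4/4 - x^3/3 + x^2/2 - x at the endpoints):
  F(1) − F(−1) = -29/60 − (179/60) = -52/15.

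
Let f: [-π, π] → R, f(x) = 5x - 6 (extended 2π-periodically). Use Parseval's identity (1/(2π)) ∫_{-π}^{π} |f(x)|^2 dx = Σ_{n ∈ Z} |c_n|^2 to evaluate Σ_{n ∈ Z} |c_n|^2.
Σ |c_n|^2 = 25π^2/3 + 36

Expand and integrate term by term over [-π, π]:
  ∫ (5x)^2 dx = 25·(2π^3/3); ∫ 2·5·(-6)·x dx = 0 (odd integrand); ∫ (-6)^2 dx = 36·2π.
So (1/(2π)) ∫_{-π}^{π} (5x - 6)^2 dx = 25π^2/3 + 36 = 25π^2/3 + 36.
Parseval ⇒ Σ |c_n|^2 = 25π^2/3 + 36.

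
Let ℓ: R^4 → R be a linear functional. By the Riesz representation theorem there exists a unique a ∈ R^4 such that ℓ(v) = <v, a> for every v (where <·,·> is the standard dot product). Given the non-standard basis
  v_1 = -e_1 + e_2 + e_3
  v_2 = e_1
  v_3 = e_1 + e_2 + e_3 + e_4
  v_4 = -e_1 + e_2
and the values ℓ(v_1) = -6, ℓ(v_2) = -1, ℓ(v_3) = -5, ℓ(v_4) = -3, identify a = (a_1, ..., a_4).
a = (-1, -4, -3, 3)

Write a = (a_1, ..., a_4) in the standard basis. For each basis vector v_i, ℓ(v_i) = <v_i, a> is a linear equation in the a_j's. Collect the n equations into a matrix system V a = ℓ, where row i of V is v_i (expressed in the standard basis). Since V is invertible (lower-triangular with 1s on the diagonal, up to permutation), solve by back-substitution:
  V =
[[-1, 1, 1, 0],
 [1, 0, 0, 0],
 [1, 1, 1, 1],
 [-1, 1, 0, 0]]
  V a = (-6, -1, -5, -3)
Solving gives a = (-1, -4, -3, 3).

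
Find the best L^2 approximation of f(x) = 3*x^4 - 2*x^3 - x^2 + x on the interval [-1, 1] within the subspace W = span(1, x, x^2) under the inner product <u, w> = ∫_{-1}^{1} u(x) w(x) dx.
g(x) = 11*x^2/7 - x/5 - 9/35

The best approximation g ∈ W is the orthogonal projection of f onto W. Writing g = a_0 + a_1 x + a_2 x^2, the coefficients solve the normal equations G · a = b where
  G_{ij} = <φ_i, φ_j> and b_i = <f, φ_i>, with φ_0 = 1, φ_1 = x, φ_2 = x^2.
G =
  [2, 0, 2/3]
  [0, 2/3, 0]
  [2/3, 0, 2/5],
b = (8/15, -2/15, 16/35).
Solving gives a_0 = -9/35, a_1 = -1/5, a_2 = 11/7, so
  g(x) = 11*x^2/7 - x/5 - 9/35.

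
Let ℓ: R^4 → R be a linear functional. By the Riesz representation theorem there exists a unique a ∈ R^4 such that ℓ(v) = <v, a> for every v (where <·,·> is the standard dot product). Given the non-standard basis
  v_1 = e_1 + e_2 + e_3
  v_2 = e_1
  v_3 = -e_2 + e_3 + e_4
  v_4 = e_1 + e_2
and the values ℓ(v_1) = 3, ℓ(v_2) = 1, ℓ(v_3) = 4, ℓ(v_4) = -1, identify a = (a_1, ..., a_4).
a = (1, -2, 4, -2)

Write a = (a_1, ..., a_4) in the standard basis. For each basis vector v_i, ℓ(v_i) = <v_i, a> is a linear equation in the a_j's. Collect the n equations into a matrix system V a = ℓ, where row i of V is v_i (expressed in the standard basis). Since V is invertible (lower-triangular with 1s on the diagonal, up to permutation), solve by back-substitution:
  V =
[[1, 1, 1, 0],
 [1, 0, 0, 0],
 [0, -1, 1, 1],
 [1, 1, 0, 0]]
  V a = (3, 1, 4, -1)
Solving gives a = (1, -2, 4, -2).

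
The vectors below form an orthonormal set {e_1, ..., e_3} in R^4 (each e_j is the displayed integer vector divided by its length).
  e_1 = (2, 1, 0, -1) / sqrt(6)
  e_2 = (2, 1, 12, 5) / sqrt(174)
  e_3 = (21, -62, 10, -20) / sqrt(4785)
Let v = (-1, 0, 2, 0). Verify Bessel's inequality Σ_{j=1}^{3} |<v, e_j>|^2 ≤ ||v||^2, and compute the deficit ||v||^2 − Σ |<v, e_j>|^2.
Σ |<v, e_j>|^2 = 569/165; ||v||^2 = 5; deficit = 256/165

Write each e_j = u_j / sqrt(<u_j, u_j>) where u_j is the displayed integer vector. Then <v, e_j> = <v, u_j> / sqrt(<u_j, u_j>), so |<v, e_j>|^2 = <v, u_j>^2 / <u_j, u_j>.
Coefficients: <v, e_1> = -2/sqrt(6), <v, e_2> = 22/sqrt(174), <v, e_3> = -1/sqrt(4785).
Square and sum: Σ |<v, e_j>|^2 = 569/165.
Compute ||v||^2 = v·v = 5.
Deficit = 5 − 569/165 = 256/165 ≥ 0, confirming Bessel's inequality. (The deficit equals ||v − Σ <v,e_j> e_j||^2, the squared distance from v to span{e_j}.)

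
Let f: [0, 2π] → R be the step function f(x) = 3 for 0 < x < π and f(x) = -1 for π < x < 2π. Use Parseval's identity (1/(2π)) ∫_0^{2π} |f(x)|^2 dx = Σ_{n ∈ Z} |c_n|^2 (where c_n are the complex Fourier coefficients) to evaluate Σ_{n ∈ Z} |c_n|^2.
Σ |c_n|^2 = 5

Parseval equates the L^2 energy of f (normalised by 1/(2π)) with the ℓ^2 sum of its Fourier coefficients: (1/(2π)) ∫_0^{2π} |f|^2 = Σ |c_n|^2.
Compute the left side: (1/(2π)) [∫_0^π 3^2 dx + ∫_π^{2π} (-1)^2 dx] = (1/(2π)) · (9π + 1π) = (9 + 1)/2 = 5.
So Σ_{n ∈ Z} |c_n|^2 = 5.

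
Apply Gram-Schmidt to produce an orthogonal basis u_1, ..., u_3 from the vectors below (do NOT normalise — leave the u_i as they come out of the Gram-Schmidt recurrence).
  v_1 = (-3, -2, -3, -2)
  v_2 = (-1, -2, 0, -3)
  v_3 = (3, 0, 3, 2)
Orthogonal basis:
  u_1 = (-3, -2, -3, -2)
  u_2 = (1/2, -1, 3/2, -2)
  u_3 = (64/195, -278/195, 4/65, 164/195)

Apply the Gram-Schmidt recurrence
  u_1 = v_1
  u_i = v_i − Σ_{j<i} ((v_i · u_j) / (u_j · u_j)) · u_j.

Step by step this gives:
  u_1 = (-3, -2, -3, -2)
  u_2 = (1/2, -1, 3/2, -2)
  u_3 = (64/195, -278/195, 4/65, 164/195)

Orthogonality check:
  u_2 · u_1 = 0 (should be 0)
  u_3 · u_1 = 0 (should be 0)
  u_3 · u_2 = 0 (should be 0)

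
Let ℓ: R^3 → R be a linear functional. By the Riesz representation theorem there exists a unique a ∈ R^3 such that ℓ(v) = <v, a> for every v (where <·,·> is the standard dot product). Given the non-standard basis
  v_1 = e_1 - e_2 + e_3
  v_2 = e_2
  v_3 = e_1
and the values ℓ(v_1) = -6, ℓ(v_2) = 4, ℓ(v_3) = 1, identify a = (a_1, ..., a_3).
a = (1, 4, -3)

Write a = (a_1, ..., a_3) in the standard basis. For each basis vector v_i, ℓ(v_i) = <v_i, a> is a linear equation in the a_j's. Collect the n equations into a matrix system V a = ℓ, where row i of V is v_i (expressed in the standard basis). Since V is invertible (lower-triangular with 1s on the diagonal, up to permutation), solve by back-substitution:
  V =
[[1, -1, 1],
 [0, 1, 0],
 [1, 0, 0]]
  V a = (-6, 4, 1)
Solving gives a = (1, 4, -3).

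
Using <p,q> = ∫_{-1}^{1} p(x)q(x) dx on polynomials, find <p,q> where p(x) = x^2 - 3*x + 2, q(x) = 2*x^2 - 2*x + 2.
<p,q> = 84/5

Expand the product: p(x)·q(x) = 2*x^4 - 8*x^3 + 12*x^2 - 10*x + 4.
∫_{-1}^{1} of each monomial x^k gives [2/(k+1) if k even, 0 if k odd]. Integrating term-by-term (or equivalently evaluating the antiderivative F(x) = 2*x^5/5 - 2*x^4 + 4*x^3 - 5*x^2 + 4*x at the endpoints):
  F(1) − F(−1) = 7/5 − (-77/5) = 84/5.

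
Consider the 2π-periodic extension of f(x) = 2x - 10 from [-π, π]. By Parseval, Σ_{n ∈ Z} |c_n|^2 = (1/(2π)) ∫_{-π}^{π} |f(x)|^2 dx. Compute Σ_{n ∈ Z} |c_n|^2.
Σ |c_n|^2 = 4π^2/3 + 100

Expand and integrate term by term over [-π, π]:
  ∫ (2x)^2 dx = 4·(2π^3/3); ∫ 2·2·(-10)·x dx = 0 (odd integrand); ∫ (-10)^2 dx = 100·2π.
So (1/(2π)) ∫_{-π}^{π} (2x - 10)^2 dx = 4π^2/3 + 100 = 4π^2/3 + 100.
Parseval ⇒ Σ |c_n|^2 = 4π^2/3 + 100.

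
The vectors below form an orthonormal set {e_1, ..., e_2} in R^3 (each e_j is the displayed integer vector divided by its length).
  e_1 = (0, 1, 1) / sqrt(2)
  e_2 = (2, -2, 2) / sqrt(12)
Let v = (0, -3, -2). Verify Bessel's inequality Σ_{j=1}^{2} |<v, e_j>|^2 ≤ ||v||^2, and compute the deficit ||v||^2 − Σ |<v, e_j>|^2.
Σ |<v, e_j>|^2 = 77/6; ||v||^2 = 13; deficit = 1/6

Write each e_j = u_j / sqrt(<u_j, u_j>) where u_j is the displayed integer vector. Then <v, e_j> = <v, u_j> / sqrt(<u_j, u_j>), so |<v, e_j>|^2 = <v, u_j>^2 / <u_j, u_j>.
Coefficients: <v, e_1> = -5/sqrt(2), <v, e_2> = 2/sqrt(12).
Square and sum: Σ |<v, e_j>|^2 = 77/6.
Compute ||v||^2 = v·v = 13.
Deficit = 13 − 77/6 = 1/6 ≥ 0, confirming Bessel's inequality. (The deficit equals ||v − Σ <v,e_j> e_j||^2, the squared distance from v to span{e_j}.)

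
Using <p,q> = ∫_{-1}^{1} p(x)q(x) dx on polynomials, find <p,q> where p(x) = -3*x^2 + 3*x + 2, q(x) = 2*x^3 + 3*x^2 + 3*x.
<p,q> = 44/5

Expand the product: p(x)·q(x) = -6*x^5 - 3*x^4 + 4*x^3 + 15*x^2 + 6*x.
∫_{-1}^{1} of each monomial x^k gives [2/(k+1) if k even, 0 if k odd]. Integrating term-by-term (or equivalently evaluating the antiderivative F(x) = -x^6 - 3*x^5/5 + x^4 + 5*x^3 + 3*x^2 at the endpoints):
  F(1) − F(−1) = 37/5 − (-7/5) = 44/5.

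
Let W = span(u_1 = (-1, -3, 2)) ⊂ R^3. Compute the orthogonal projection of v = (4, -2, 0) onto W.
proj_W(v) = (-1/7, -3/7, 2/7)

Set up U = [u_1 | ... | u_1] ∈ R^(3×1). The projector onto W = col(U) is P = U (U^T U)^(-1) U^T.
Compute U^T U =
  [14],
and U^T v = (2).
Solve U^T U · c = U^T v for the coefficients: c = (1/7). The projection is proj_W(v) = U c.
Check: (v - proj_W(v)) · u_1 = 0  (should be 0).
Result: proj_W(v) = (-1/7, -3/7, 2/7).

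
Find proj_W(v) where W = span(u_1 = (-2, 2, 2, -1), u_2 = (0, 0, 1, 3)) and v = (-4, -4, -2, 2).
proj_W(v) = (112/129, -112/129, -22/43, 194/129)

Set up U = [u_1 | ... | u_2] ∈ R^(4×2). The projector onto W = col(U) is P = U (U^T U)^(-1) U^T.
Compute U^T U =
  [13, -1]
  [-1, 10],
and U^T v = (-6, 4).
Solve U^T U · c = U^T v for the coefficients: c = (-56/129, 46/129). The projection is proj_W(v) = U c.
Check: (v - proj_W(v)) · u_1 = 0  (should be 0).
Check: (v - proj_W(v)) · u_2 = 0  (should be 0).
Result: proj_W(v) = (112/129, -112/129, -22/43, 194/129).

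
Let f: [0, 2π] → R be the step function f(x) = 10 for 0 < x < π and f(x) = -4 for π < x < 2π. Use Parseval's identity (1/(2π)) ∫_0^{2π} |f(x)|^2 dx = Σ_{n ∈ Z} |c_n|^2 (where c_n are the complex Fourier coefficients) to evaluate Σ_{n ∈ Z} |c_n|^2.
Σ |c_n|^2 = 58

Parseval equates the L^2 energy of f (normalised by 1/(2π)) with the ℓ^2 sum of its Fourier coefficients: (1/(2π)) ∫_0^{2π} |f|^2 = Σ |c_n|^2.
Compute the left side: (1/(2π)) [∫_0^π 10^2 dx + ∫_π^{2π} (-4)^2 dx] = (1/(2π)) · (100π + 16π) = (100 + 16)/2 = 58.
So Σ_{n ∈ Z} |c_n|^2 = 58.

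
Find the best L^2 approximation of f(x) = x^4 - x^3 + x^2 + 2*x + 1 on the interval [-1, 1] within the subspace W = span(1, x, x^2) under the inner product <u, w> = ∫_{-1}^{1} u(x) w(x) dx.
g(x) = 13*x^2/7 + 7*x/5 + 32/35

The best approximation g ∈ W is the orthogonal projection of f onto W. Writing g = a_0 + a_1 x + a_2 x^2, the coefficients solve the normal equations G · a = b where
  G_{ij} = <φ_i, φ_j> and b_i = <f, φ_i>, with φ_0 = 1, φ_1 = x, φ_2 = x^2.
G =
  [2, 0, 2/3]
  [0, 2/3, 0]
  [2/3, 0, 2/5],
b = (46/15, 14/15, 142/105).
Solving gives a_0 = 32/35, a_1 = 7/5, a_2 = 13/7, so
  g(x) = 13*x^2/7 + 7*x/5 + 32/35.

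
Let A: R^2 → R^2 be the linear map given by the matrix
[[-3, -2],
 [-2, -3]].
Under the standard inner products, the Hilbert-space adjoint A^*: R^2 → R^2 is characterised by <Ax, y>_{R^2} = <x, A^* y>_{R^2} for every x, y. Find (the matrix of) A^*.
A^* = A^T =
[[-3, -2],
 [-2, -3]]

For real matrices with standard dot products, the defining identity <Ax, y> = <x, A^* y> gives (Ax)^T y = x^T (A^*) y, i.e. x^T A^T y = x^T (A^*) y. Since this holds for all x, y, we must have A^* = A^T. Therefore
A^* =
[[-3, -2],
 [-2, -3]].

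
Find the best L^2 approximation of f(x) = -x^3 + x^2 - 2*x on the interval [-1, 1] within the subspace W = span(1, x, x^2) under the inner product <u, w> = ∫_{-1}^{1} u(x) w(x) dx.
g(x) = x^2 - 13*x/5

The best approximation g ∈ W is the orthogonal projection of f onto W. Writing g = a_0 + a_1 x + a_2 x^2, the coefficients solve the normal equations G · a = b where
  G_{ij} = <φ_i, φ_j> and b_i = <f, φ_i>, with φ_0 = 1, φ_1 = x, φ_2 = x^2.
G =
  [2, 0, 2/3]
  [0, 2/3, 0]
  [2/3, 0, 2/5],
b = (2/3, -26/15, 2/5).
Solving gives a_0 = 0, a_1 = -13/5, a_2 = 1, so
  g(x) = x^2 - 13*x/5.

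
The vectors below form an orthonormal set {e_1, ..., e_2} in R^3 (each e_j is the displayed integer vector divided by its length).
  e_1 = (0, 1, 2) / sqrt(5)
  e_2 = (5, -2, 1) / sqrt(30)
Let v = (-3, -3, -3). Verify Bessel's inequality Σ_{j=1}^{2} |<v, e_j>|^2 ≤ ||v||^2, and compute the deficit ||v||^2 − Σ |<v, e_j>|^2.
Σ |<v, e_j>|^2 = 21; ||v||^2 = 27; deficit = 6

Write each e_j = u_j / sqrt(<u_j, u_j>) where u_j is the displayed integer vector. Then <v, e_j> = <v, u_j> / sqrt(<u_j, u_j>), so |<v, e_j>|^2 = <v, u_j>^2 / <u_j, u_j>.
Coefficients: <v, e_1> = -9/sqrt(5), <v, e_2> = -12/sqrt(30).
Square and sum: Σ |<v, e_j>|^2 = 21.
Compute ||v||^2 = v·v = 27.
Deficit = 27 − 21 = 6 ≥ 0, confirming Bessel's inequality. (The deficit equals ||v − Σ <v,e_j> e_j||^2, the squared distance from v to span{e_j}.)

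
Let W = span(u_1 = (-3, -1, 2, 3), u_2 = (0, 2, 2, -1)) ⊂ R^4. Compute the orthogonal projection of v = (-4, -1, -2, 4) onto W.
proj_W(v) = (-537/206, -597/206, -30/103, 373/103)

Set up U = [u_1 | ... | u_2] ∈ R^(4×2). The projector onto W = col(U) is P = U (U^T U)^(-1) U^T.
Compute U^T U =
  [23, -1]
  [-1, 9],
and U^T v = (21, -10).
Solve U^T U · c = U^T v for the coefficients: c = (179/206, -209/206). The projection is proj_W(v) = U c.
Check: (v - proj_W(v)) · u_1 = 0  (should be 0).
Check: (v - proj_W(v)) · u_2 = 0  (should be 0).
Result: proj_W(v) = (-537/206, -597/206, -30/103, 373/103).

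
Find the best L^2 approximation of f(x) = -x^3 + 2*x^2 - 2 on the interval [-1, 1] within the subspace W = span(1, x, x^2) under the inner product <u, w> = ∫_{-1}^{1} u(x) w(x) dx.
g(x) = 2*x^2 - 3*x/5 - 2

The best approximation g ∈ W is the orthogonal projection of f onto W. Writing g = a_0 + a_1 x + a_2 x^2, the coefficients solve the normal equations G · a = b where
  G_{ij} = <φ_i, φ_j> and b_i = <f, φ_i>, with φ_0 = 1, φ_1 = x, φ_2 = x^2.
G =
  [2, 0, 2/3]
  [0, 2/3, 0]
  [2/3, 0, 2/5],
b = (-8/3, -2/5, -8/15).
Solving gives a_0 = -2, a_1 = -3/5, a_2 = 2, so
  g(x) = 2*x^2 - 3*x/5 - 2.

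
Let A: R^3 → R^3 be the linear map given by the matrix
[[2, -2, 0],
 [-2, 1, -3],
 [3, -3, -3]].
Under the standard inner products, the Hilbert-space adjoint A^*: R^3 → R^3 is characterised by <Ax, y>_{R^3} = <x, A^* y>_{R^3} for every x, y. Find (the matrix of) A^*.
A^* = A^T =
[[2, -2, 3],
 [-2, 1, -3],
 [0, -3, -3]]

For real matrices with standard dot products, the defining identity <Ax, y> = <x, A^* y> gives (Ax)^T y = x^T (A^*) y, i.e. x^T A^T y = x^T (A^*) y. Since this holds for all x, y, we must have A^* = A^T. Therefore
A^* =
[[2, -2, 3],
 [-2, 1, -3],
 [0, -3, -3]].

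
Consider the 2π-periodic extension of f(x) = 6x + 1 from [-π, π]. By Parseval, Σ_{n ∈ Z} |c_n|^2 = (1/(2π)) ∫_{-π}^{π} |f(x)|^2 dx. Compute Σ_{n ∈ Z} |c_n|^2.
Σ |c_n|^2 = 12π^2 + 1

Expand and integrate term by term over [-π, π]:
  ∫ (6x)^2 dx = 36·(2π^3/3); ∫ 2·6·(1)·x dx = 0 (odd integrand); ∫ 1^2 dx = 1·2π.
So (1/(2π)) ∫_{-π}^{π} (6x + 1)^2 dx = 36π^2/3 + 1 = 12π^2 + 1.
Parseval ⇒ Σ |c_n|^2 = 12π^2 + 1.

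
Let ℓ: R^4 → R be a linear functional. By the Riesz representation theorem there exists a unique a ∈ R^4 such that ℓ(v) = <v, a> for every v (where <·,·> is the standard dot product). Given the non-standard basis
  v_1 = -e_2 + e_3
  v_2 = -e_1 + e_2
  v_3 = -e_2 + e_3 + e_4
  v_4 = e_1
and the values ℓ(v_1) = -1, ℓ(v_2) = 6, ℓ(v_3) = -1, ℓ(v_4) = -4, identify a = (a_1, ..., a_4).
a = (-4, 2, 1, 0)

Write a = (a_1, ..., a_4) in the standard basis. For each basis vector v_i, ℓ(v_i) = <v_i, a> is a linear equation in the a_j's. Collect the n equations into a matrix system V a = ℓ, where row i of V is v_i (expressed in the standard basis). Since V is invertible (lower-triangular with 1s on the diagonal, up to permutation), solve by back-substitution:
  V =
[[0, -1, 1, 0],
 [-1, 1, 0, 0],
 [0, -1, 1, 1],
 [1, 0, 0, 0]]
  V a = (-1, 6, -1, -4)
Solving gives a = (-4, 2, 1, 0).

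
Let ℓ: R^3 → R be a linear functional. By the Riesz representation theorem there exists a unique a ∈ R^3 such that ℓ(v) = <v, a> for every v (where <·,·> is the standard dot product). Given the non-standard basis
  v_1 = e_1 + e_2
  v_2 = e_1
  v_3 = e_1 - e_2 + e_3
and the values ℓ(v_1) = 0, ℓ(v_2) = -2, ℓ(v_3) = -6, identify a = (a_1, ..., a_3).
a = (-2, 2, -2)

Write a = (a_1, ..., a_3) in the standard basis. For each basis vector v_i, ℓ(v_i) = <v_i, a> is a linear equation in the a_j's. Collect the n equations into a matrix system V a = ℓ, where row i of V is v_i (expressed in the standard basis). Since V is invertible (lower-triangular with 1s on the diagonal, up to permutation), solve by back-substitution:
  V =
[[1, 1, 0],
 [1, 0, 0],
 [1, -1, 1]]
  V a = (0, -2, -6)
Solving gives a = (-2, 2, -2).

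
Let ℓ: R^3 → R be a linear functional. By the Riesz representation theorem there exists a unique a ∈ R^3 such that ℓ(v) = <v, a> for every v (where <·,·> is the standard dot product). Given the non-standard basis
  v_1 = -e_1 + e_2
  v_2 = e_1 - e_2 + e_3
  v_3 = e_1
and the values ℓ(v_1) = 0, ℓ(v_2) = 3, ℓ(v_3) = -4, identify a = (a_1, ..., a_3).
a = (-4, -4, 3)

Write a = (a_1, ..., a_3) in the standard basis. For each basis vector v_i, ℓ(v_i) = <v_i, a> is a linear equation in the a_j's. Collect the n equations into a matrix system V a = ℓ, where row i of V is v_i (expressed in the standard basis). Since V is invertible (lower-triangular with 1s on the diagonal, up to permutation), solve by back-substitution:
  V =
[[-1, 1, 0],
 [1, -1, 1],
 [1, 0, 0]]
  V a = (0, 3, -4)
Solving gives a = (-4, -4, 3).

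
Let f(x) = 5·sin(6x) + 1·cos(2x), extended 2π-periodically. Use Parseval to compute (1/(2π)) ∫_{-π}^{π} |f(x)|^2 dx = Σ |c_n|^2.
Σ |c_n|^2 = 13

Expand |f|^2 and use orthogonality of {sin(nx), cos(mx)} on [-π, π]:
  ∫_{-π}^{π} sin(nx)^2 dx = π, ∫ cos(mx)^2 dx = π, and cross terms integrate to 0.
So ∫_{-π}^{π} f(x)^2 dx = 5^2 · π + 1^2 · π = (25 + 1)π.
Divide by 2π: (25 + 1)/2 = 13.
By Parseval, this equals Σ |c_n|^2.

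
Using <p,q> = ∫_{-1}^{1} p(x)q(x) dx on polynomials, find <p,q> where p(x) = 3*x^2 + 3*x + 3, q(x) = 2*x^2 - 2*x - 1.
<p,q> = -28/5

Expand the product: p(x)·q(x) = 6*x^4 - 3*x^2 - 9*x - 3.
∫_{-1}^{1} of each monomial x^k gives [2/(k+1) if k even, 0 if k odd]. Integrating term-by-term (or equivalently evaluating the antiderivative F(x) = 6*x^5/5 - x^3 - 9*x^2/2 - 3*x at the endpoints):
  F(1) − F(−1) = -73/10 − (-17/10) = -28/5.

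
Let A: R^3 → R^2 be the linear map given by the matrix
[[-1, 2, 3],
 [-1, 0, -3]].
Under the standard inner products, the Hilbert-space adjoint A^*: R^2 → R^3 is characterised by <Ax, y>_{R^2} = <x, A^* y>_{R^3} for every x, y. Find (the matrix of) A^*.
A^* = A^T =
[[-1, -1],
 [2, 0],
 [3, -3]]

For real matrices with standard dot products, the defining identity <Ax, y> = <x, A^* y> gives (Ax)^T y = x^T (A^*) y, i.e. x^T A^T y = x^T (A^*) y. Since this holds for all x, y, we must have A^* = A^T. Therefore
A^* =
[[-1, -1],
 [2, 0],
 [3, -3]].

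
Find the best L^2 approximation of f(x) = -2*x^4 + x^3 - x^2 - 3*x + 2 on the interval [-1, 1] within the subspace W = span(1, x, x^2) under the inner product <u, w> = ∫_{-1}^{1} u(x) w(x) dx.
g(x) = -19*x^2/7 - 12*x/5 + 76/35

The best approximation g ∈ W is the orthogonal projection of f onto W. Writing g = a_0 + a_1 x + a_2 x^2, the coefficients solve the normal equations G · a = b where
  G_{ij} = <φ_i, φ_j> and b_i = <f, φ_i>, with φ_0 = 1, φ_1 = x, φ_2 = x^2.
G =
  [2, 0, 2/3]
  [0, 2/3, 0]
  [2/3, 0, 2/5],
b = (38/15, -8/5, 38/105).
Solving gives a_0 = 76/35, a_1 = -12/5, a_2 = -19/7, so
  g(x) = -19*x^2/7 - 12*x/5 + 76/35.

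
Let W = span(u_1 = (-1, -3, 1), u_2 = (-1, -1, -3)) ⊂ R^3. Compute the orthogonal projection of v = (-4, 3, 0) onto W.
proj_W(v) = (1/3, 19/15, -13/15)

Set up U = [u_1 | ... | u_2] ∈ R^(3×2). The projector onto W = col(U) is P = U (U^T U)^(-1) U^T.
Compute U^T U =
  [11, 1]
  [1, 11],
and U^T v = (-5, 1).
Solve U^T U · c = U^T v for the coefficients: c = (-7/15, 2/15). The projection is proj_W(v) = U c.
Check: (v - proj_W(v)) · u_1 = 0  (should be 0).
Check: (v - proj_W(v)) · u_2 = 0  (should be 0).
Result: proj_W(v) = (1/3, 19/15, -13/15).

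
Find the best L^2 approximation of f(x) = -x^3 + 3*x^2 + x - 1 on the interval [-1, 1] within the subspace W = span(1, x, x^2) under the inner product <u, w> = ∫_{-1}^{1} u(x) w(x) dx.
g(x) = 3*x^2 + 2*x/5 - 1

The best approximation g ∈ W is the orthogonal projection of f onto W. Writing g = a_0 + a_1 x + a_2 x^2, the coefficients solve the normal equations G · a = b where
  G_{ij} = <φ_i, φ_j> and b_i = <f, φ_i>, with φ_0 = 1, φ_1 = x, φ_2 = x^2.
G =
  [2, 0, 2/3]
  [0, 2/3, 0]
  [2/3, 0, 2/5],
b = (0, 4/15, 8/15).
Solving gives a_0 = -1, a_1 = 2/5, a_2 = 3, so
  g(x) = 3*x^2 + 2*x/5 - 1.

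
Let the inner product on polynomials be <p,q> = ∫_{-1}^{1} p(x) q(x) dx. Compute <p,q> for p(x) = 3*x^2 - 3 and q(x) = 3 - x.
<p,q> = -12

Expand the product: p(x)·q(x) = -3*x^3 + 9*x^2 + 3*x - 9.
∫_{-1}^{1} of each monomial x^k gives [2/(k+1) if k even, 0 if k odd]. Integrating term-by-term (or equivalently evaluating the antiderivative F(x) = -3*x^4/4 + 3*x^3 + 3*x^2/2 - 9*x at the endpoints):
  F(1) − F(−1) = -21/4 − (27/4) = -12.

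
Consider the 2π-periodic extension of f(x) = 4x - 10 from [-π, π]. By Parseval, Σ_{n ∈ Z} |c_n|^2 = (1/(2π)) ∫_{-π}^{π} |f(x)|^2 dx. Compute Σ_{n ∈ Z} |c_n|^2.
Σ |c_n|^2 = 16π^2/3 + 100

Expand and integrate term by term over [-π, π]:
  ∫ (4x)^2 dx = 16·(2π^3/3); ∫ 2·4·(-10)·x dx = 0 (odd integrand); ∫ (-10)^2 dx = 100·2π.
So (1/(2π)) ∫_{-π}^{π} (4x - 10)^2 dx = 16π^2/3 + 100 = 16π^2/3 + 100.
Parseval ⇒ Σ |c_n|^2 = 16π^2/3 + 100.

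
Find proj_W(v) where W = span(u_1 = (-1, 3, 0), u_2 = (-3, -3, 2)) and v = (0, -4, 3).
proj_W(v) = (-21/23, -99/23, 27/23)

Set up U = [u_1 | ... | u_2] ∈ R^(3×2). The projector onto W = col(U) is P = U (U^T U)^(-1) U^T.
Compute U^T U =
  [10, -6]
  [-6, 22],
and U^T v = (-12, 18).
Solve U^T U · c = U^T v for the coefficients: c = (-39/46, 27/46). The projection is proj_W(v) = U c.
Check: (v - proj_W(v)) · u_1 = 0  (should be 0).
Check: (v - proj_W(v)) · u_2 = 0  (should be 0).
Result: proj_W(v) = (-21/23, -99/23, 27/23).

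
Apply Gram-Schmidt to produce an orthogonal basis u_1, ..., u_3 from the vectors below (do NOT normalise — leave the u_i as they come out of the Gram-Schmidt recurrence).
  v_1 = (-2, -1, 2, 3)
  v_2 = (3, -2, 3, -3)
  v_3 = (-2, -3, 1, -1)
Orthogonal basis:
  u_1 = (-2, -1, 2, 3)
  u_2 = (20/9, -43/18, 34/9, -11/6)
  u_3 = (-1012/509, -999/509, -397/509, -743/509)

Apply the Gram-Schmidt recurrence
  u_1 = v_1
  u_i = v_i − Σ_{j<i} ((v_i · u_j) / (u_j · u_j)) · u_j.

Step by step this gives:
  u_1 = (-2, -1, 2, 3)
  u_2 = (20/9, -43/18, 34/9, -11/6)
  u_3 = (-1012/509, -999/509, -397/509, -743/509)

Orthogonality check:
  u_2 · u_1 = 0 (should be 0)
  u_3 · u_1 = 0 (should be 0)
  u_3 · u_2 = 0 (should be 0)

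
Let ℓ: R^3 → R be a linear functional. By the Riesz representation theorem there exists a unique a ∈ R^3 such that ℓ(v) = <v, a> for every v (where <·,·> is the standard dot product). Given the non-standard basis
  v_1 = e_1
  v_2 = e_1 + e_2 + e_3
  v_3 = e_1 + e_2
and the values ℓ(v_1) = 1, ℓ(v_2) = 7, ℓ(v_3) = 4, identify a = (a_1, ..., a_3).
a = (1, 3, 3)

Write a = (a_1, ..., a_3) in the standard basis. For each basis vector v_i, ℓ(v_i) = <v_i, a> is a linear equation in the a_j's. Collect the n equations into a matrix system V a = ℓ, where row i of V is v_i (expressed in the standard basis). Since V is invertible (lower-triangular with 1s on the diagonal, up to permutation), solve by back-substitution:
  V =
[[1, 0, 0],
 [1, 1, 1],
 [1, 1, 0]]
  V a = (1, 7, 4)
Solving gives a = (1, 3, 3).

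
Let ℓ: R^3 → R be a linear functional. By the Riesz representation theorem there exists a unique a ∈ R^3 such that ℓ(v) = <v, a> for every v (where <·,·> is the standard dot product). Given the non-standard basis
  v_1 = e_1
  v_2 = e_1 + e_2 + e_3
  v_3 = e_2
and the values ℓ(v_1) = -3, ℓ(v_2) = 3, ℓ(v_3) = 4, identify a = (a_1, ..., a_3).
a = (-3, 4, 2)

Write a = (a_1, ..., a_3) in the standard basis. For each basis vector v_i, ℓ(v_i) = <v_i, a> is a linear equation in the a_j's. Collect the n equations into a matrix system V a = ℓ, where row i of V is v_i (expressed in the standard basis). Since V is invertible (lower-triangular with 1s on the diagonal, up to permutation), solve by back-substitution:
  V =
[[1, 0, 0],
 [1, 1, 1],
 [0, 1, 0]]
  V a = (-3, 3, 4)
Solving gives a = (-3, 4, 2).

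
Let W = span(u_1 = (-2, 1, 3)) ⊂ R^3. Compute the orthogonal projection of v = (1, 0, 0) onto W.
proj_W(v) = (2/7, -1/7, -3/7)

Set up U = [u_1 | ... | u_1] ∈ R^(3×1). The projector onto W = col(U) is P = U (U^T U)^(-1) U^T.
Compute U^T U =
  [14],
and U^T v = (-2).
Solve U^T U · c = U^T v for the coefficients: c = (-1/7). The projection is proj_W(v) = U c.
Check: (v - proj_W(v)) · u_1 = 0  (should be 0).
Result: proj_W(v) = (2/7, -1/7, -3/7).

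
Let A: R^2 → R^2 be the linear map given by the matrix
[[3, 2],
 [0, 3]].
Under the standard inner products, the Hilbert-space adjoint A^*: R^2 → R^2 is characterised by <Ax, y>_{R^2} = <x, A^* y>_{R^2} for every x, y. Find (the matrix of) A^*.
A^* = A^T =
[[3, 0],
 [2, 3]]

For real matrices with standard dot products, the defining identity <Ax, y> = <x, A^* y> gives (Ax)^T y = x^T (A^*) y, i.e. x^T A^T y = x^T (A^*) y. Since this holds for all x, y, we must have A^* = A^T. Therefore
A^* =
[[3, 0],
 [2, 3]].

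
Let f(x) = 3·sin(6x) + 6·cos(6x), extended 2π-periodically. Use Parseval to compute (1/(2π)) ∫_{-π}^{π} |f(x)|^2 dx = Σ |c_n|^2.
Σ |c_n|^2 = 45/2

Expand |f|^2 and use orthogonality of {sin(nx), cos(mx)} on [-π, π]:
  ∫_{-π}^{π} sin(nx)^2 dx = π, ∫ cos(mx)^2 dx = π, and cross terms integrate to 0.
So ∫_{-π}^{π} f(x)^2 dx = 3^2 · π + 6^2 · π = (9 + 36)π.
Divide by 2π: (9 + 36)/2 = 45/2.
By Parseval, this equals Σ |c_n|^2.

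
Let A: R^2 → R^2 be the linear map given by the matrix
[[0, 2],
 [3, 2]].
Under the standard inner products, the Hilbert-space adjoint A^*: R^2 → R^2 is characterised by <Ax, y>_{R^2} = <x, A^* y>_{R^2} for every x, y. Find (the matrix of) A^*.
A^* = A^T =
[[0, 3],
 [2, 2]]

For real matrices with standard dot products, the defining identity <Ax, y> = <x, A^* y> gives (Ax)^T y = x^T (A^*) y, i.e. x^T A^T y = x^T (A^*) y. Since this holds for all x, y, we must have A^* = A^T. Therefore
A^* =
[[0, 3],
 [2, 2]].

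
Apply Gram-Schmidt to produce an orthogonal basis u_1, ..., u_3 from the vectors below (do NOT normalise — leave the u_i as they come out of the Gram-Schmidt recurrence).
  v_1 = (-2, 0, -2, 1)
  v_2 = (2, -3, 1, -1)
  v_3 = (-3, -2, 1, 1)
Orthogonal basis:
  u_1 = (-2, 0, -2, 1)
  u_2 = (4/9, -3, -5/9, -2/9)
  u_3 = (-89/43, -67/86, 201/86, 23/43)

Apply the Gram-Schmidt recurrence
  u_1 = v_1
  u_i = v_i − Σ_{j<i} ((v_i · u_j) / (u_j · u_j)) · u_j.

Step by step this gives:
  u_1 = (-2, 0, -2, 1)
  u_2 = (4/9, -3, -5/9, -2/9)
  u_3 = (-89/43, -67/86, 201/86, 23/43)

Orthogonality check:
  u_2 · u_1 = 0 (should be 0)
  u_3 · u_1 = 0 (should be 0)
  u_3 · u_2 = 0 (should be 0)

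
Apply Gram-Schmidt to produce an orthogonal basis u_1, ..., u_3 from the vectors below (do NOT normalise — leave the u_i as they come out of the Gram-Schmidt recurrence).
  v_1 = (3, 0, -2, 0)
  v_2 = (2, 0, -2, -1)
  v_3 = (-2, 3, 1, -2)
Orthogonal basis:
  u_1 = (3, 0, -2, 0)
  u_2 = (-4/13, 0, -6/13, -1)
  u_3 = (6/17, 3, 9/17, -6/17)

Apply the Gram-Schmidt recurrence
  u_1 = v_1
  u_i = v_i − Σ_{j<i} ((v_i · u_j) / (u_j · u_j)) · u_j.

Step by step this gives:
  u_1 = (3, 0, -2, 0)
  u_2 = (-4/13, 0, -6/13, -1)
  u_3 = (6/17, 3, 9/17, -6/17)

Orthogonality check:
  u_2 · u_1 = 0 (should be 0)
  u_3 · u_1 = 0 (should be 0)
  u_3 · u_2 = 0 (should be 0)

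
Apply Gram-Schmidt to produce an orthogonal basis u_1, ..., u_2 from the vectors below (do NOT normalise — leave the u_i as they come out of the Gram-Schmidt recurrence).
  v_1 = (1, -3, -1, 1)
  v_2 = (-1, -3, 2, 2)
Orthogonal basis:
  u_1 = (1, -3, -1, 1)
  u_2 = (-5/3, -1, 8/3, 4/3)

Apply the Gram-Schmidt recurrence
  u_1 = v_1
  u_i = v_i − Σ_{j<i} ((v_i · u_j) / (u_j · u_j)) · u_j.

Step by step this gives:
  u_1 = (1, -3, -1, 1)
  u_2 = (-5/3, -1, 8/3, 4/3)

Orthogonality check:
  u_2 · u_1 = 0 (should be 0)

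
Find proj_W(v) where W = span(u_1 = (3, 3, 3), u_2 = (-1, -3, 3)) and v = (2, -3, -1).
proj_W(v) = (-11/14, -8/7, -1/14)

Set up U = [u_1 | ... | u_2] ∈ R^(3×2). The projector onto W = col(U) is P = U (U^T U)^(-1) U^T.
Compute U^T U =
  [27, -3]
  [-3, 19],
and U^T v = (-6, 4).
Solve U^T U · c = U^T v for the coefficients: c = (-17/84, 5/28). The projection is proj_W(v) = U c.
Check: (v - proj_W(v)) · u_1 = 0  (should be 0).
Check: (v - proj_W(v)) · u_2 = 0  (should be 0).
Result: proj_W(v) = (-11/14, -8/7, -1/14).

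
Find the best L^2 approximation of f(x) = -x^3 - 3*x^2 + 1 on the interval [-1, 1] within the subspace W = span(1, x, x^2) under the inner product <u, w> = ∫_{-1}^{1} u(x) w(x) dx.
g(x) = -3*x^2 - 3*x/5 + 1

The best approximation g ∈ W is the orthogonal projection of f onto W. Writing g = a_0 + a_1 x + a_2 x^2, the coefficients solve the normal equations G · a = b where
  G_{ij} = <φ_i, φ_j> and b_i = <f, φ_i>, with φ_0 = 1, φ_1 = x, φ_2 = x^2.
G =
  [2, 0, 2/3]
  [0, 2/3, 0]
  [2/3, 0, 2/5],
b = (0, -2/5, -8/15).
Solving gives a_0 = 1, a_1 = -3/5, a_2 = -3, so
  g(x) = -3*x^2 - 3*x/5 + 1.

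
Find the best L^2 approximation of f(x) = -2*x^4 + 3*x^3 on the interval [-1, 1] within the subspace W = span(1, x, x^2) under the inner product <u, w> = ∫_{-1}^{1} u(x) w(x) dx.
g(x) = -12*x^2/7 + 9*x/5 + 6/35

The best approximation g ∈ W is the orthogonal projection of f onto W. Writing g = a_0 + a_1 x + a_2 x^2, the coefficients solve the normal equations G · a = b where
  G_{ij} = <φ_i, φ_j> and b_i = <f, φ_i>, with φ_0 = 1, φ_1 = x, φ_2 = x^2.
G =
  [2, 0, 2/3]
  [0, 2/3, 0]
  [2/3, 0, 2/5],
b = (-4/5, 6/5, -4/7).
Solving gives a_0 = 6/35, a_1 = 9/5, a_2 = -12/7, so
  g(x) = -12*x^2/7 + 9*x/5 + 6/35.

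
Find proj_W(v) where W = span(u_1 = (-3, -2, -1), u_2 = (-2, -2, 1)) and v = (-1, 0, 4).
proj_W(v) = (1/15, -4/3, 52/15)

Set up U = [u_1 | ... | u_2] ∈ R^(3×2). The projector onto W = col(U) is P = U (U^T U)^(-1) U^T.
Compute U^T U =
  [14, 9]
  [9, 9],
and U^T v = (-1, 6).
Solve U^T U · c = U^T v for the coefficients: c = (-7/5, 31/15). The projection is proj_W(v) = U c.
Check: (v - proj_W(v)) · u_1 = 0  (should be 0).
Check: (v - proj_W(v)) · u_2 = 0  (should be 0).
Result: proj_W(v) = (1/15, -4/3, 52/15).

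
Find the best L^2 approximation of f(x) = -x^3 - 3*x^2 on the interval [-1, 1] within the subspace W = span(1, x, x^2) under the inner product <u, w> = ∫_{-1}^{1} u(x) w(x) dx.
g(x) = -3*x^2 - 3*x/5

The best approximation g ∈ W is the orthogonal projection of f onto W. Writing g = a_0 + a_1 x + a_2 x^2, the coefficients solve the normal equations G · a = b where
  G_{ij} = <φ_i, φ_j> and b_i = <f, φ_i>, with φ_0 = 1, φ_1 = x, φ_2 = x^2.
G =
  [2, 0, 2/3]
  [0, 2/3, 0]
  [2/3, 0, 2/5],
b = (-2, -2/5, -6/5).
Solving gives a_0 = 0, a_1 = -3/5, a_2 = -3, so
  g(x) = -3*x^2 - 3*x/5.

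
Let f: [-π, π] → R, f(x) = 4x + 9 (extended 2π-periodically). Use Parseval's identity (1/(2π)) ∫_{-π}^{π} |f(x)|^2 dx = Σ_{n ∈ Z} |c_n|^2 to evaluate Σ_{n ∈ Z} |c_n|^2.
Σ |c_n|^2 = 16π^2/3 + 81

Expand and integrate term by term over [-π, π]:
  ∫ (4x)^2 dx = 16·(2π^3/3); ∫ 2·4·(9)·x dx = 0 (odd integrand); ∫ 9^2 dx = 81·2π.
So (1/(2π)) ∫_{-π}^{π} (4x + 9)^2 dx = 16π^2/3 + 81 = 16π^2/3 + 81.
Parseval ⇒ Σ |c_n|^2 = 16π^2/3 + 81.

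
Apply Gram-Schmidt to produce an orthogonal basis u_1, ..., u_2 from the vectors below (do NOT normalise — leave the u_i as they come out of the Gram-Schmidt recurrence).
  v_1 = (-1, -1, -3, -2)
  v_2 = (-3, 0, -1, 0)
Orthogonal basis:
  u_1 = (-1, -1, -3, -2)
  u_2 = (-13/5, 2/5, 1/5, 4/5)

Apply the Gram-Schmidt recurrence
  u_1 = v_1
  u_i = v_i − Σ_{j<i} ((v_i · u_j) / (u_j · u_j)) · u_j.

Step by step this gives:
  u_1 = (-1, -1, -3, -2)
  u_2 = (-13/5, 2/5, 1/5, 4/5)

Orthogonality check:
  u_2 · u_1 = 0 (should be 0)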